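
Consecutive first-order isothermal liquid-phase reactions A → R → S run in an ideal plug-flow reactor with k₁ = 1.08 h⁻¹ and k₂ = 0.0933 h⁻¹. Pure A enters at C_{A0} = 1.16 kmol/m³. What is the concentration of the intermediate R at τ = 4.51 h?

0.824 kmol/m³

Solving the coupled first-order balances gives C_R(τ) = [k₁/(k₂−k₁)]·C_{A0}·(e^(−k₁τ) − e^(−k₂τ)).
e^(−k₁τ) = e^(−1.08×4.51) = e^(−4.871) = 0.007667; e^(−k₂τ) = e^(−0.4208) = 0.6565.
C_R = 1.08×1.16/(0.0933−1.08) × (0.007667−0.6565) = (-1.270)×(-0.6489) = 0.8239 kmol/m³.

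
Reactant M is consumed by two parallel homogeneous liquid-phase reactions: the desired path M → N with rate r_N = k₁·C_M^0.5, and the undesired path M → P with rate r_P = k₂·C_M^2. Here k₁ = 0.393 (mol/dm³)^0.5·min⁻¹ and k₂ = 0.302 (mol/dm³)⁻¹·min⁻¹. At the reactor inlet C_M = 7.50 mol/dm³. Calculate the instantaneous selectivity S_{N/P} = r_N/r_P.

0.0634

S_{N/P} = r_N/r_P = (k₁·C_M^0.5)/(k₂·C_M^2) = (k₁/k₂)·C_M^-1.5.
= (0.393×7.500^0.5) / (0.302×7.500^2) = 1.076/16.99 = 0.0634.
The undesired path is higher order in M, so low C_M (CSTR or dilute feed) favours N.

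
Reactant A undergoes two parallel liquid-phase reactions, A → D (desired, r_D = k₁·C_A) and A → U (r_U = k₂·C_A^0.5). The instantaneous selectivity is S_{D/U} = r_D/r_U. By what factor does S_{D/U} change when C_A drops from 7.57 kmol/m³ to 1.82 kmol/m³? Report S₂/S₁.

S_{D/U} = (k₁/k₂)·C_A^0.5, so S₂/S₁ = (C_{A,2}/C_{A,1})^0.5.
= (1.82/7.57)^0.5 = (0.2404)^0.5 = 0.490.

0.490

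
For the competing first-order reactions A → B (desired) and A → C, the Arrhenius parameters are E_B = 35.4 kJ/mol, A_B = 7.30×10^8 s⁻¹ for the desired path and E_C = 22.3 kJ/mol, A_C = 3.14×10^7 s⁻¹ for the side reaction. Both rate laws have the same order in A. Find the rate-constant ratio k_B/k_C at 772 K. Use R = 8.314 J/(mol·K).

k_B/k_C = (A_B/A_C)·exp[−(E_B−E_C)/(RT)] = (A_B/A_C)·exp[(E_C−E_B)/(RT)].
(E_C−E_B)/(RT) = (22.3−35.4)×10³/(8.314×772) = -13100/6418 = -2.041.
k_B/k_C = (7.30×10^8/3.14×10^7)·exp(-2.041) = 23.25 × 0.1299 = 3.02.

3.02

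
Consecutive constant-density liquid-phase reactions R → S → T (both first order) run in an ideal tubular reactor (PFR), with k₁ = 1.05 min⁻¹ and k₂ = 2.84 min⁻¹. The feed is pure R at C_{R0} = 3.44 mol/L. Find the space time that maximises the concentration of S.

For first-order series the maximum of C_S occurs at τ_opt = ln(k₂/k₁)/(k₂−k₁).
= ln(2.84/1.05)/(2.84−1.05) = ln(2.705)/1.790 = 0.9950/1.790 = 0.556 min.

0.556 min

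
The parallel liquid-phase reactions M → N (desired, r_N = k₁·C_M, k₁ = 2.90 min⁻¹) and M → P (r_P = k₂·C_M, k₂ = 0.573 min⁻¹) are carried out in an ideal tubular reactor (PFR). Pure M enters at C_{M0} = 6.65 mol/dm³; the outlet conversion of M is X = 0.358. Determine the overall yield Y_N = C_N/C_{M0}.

0.299

C_M = C_{M0}(1−X) = 4.269 mol/dm³.
Both paths are first order in M, so the instantaneous fraction to N is constant: dC_N/d(−C_M) = k₁/(k₁+k₂) = 0.8350.
C_N = 0.8350·(C_{M0}−C_M) = 0.8350×2.381 = 1.99 mol/dm³.
Y_N = C_N/C_{M0} = 1.988/6.65 = 0.299.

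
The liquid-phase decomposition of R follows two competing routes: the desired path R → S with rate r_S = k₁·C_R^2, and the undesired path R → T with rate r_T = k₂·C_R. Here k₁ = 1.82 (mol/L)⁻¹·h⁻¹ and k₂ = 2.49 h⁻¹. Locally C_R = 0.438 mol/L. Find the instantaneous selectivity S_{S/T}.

S_{S/T} = r_S/r_T = (k₁·C_R^2)/(k₂·C_R) = (k₁/k₂)·C_R.
= (1.82×0.4380^2) / (2.49×0.4380) = 0.3492/1.091 = 0.320.

0.320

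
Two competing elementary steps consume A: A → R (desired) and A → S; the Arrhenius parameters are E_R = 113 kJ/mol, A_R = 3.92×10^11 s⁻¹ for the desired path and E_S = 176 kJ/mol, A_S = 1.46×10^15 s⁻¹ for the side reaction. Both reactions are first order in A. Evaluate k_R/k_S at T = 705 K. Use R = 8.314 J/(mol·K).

12.5

With equal orders, S_{R/S} = k_R/k_S = (A_R/A_S)·exp[(E_S−E_R)/(RT)].
(E_S−E_R)/(RT) = (176−113)×10³/(8.314×705) = 63000/5861 = 10.75.
k_R/k_S = (3.92×10^11/1.46×10^15)·exp(10.75) = 2.685×10^-4 × 46553 = 12.5.
Since E_R < E_S, lowering the temperature improves selectivity toward R.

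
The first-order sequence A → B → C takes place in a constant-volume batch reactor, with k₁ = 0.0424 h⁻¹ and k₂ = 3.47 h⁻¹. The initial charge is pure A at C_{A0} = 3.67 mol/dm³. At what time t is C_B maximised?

1.29 h

For first-order series the maximum of C_B occurs at t_opt = ln(k₂/k₁)/(k₂−k₁).
= ln(3.47/0.0424)/(3.47−0.0424) = ln(81.84)/3.428 = 4.405/3.428 = 1.29 h.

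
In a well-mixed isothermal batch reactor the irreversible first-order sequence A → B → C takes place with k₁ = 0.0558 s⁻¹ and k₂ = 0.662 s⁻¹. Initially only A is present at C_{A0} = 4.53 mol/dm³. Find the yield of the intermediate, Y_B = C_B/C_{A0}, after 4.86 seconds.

For first-order series with pure A initially, C_B(t) = k₁C_{A0}/(k₂−k₁)·(e^(−k₁t) − e^(−k₂t)).
e^(−k₁t) = e^(−0.0558×4.86) = e^(−0.2712) = 0.7625; e^(−k₂t) = e^(−3.217) = 0.04006.
C_B = 0.0558×4.53/(0.662−0.0558) × (0.7625−0.04006) = 0.4170×0.7224 = 0.3012 mol/dm³.
Y_B = C_B/C_{A0} = 0.3012/4.53 = 0.0665.

0.0665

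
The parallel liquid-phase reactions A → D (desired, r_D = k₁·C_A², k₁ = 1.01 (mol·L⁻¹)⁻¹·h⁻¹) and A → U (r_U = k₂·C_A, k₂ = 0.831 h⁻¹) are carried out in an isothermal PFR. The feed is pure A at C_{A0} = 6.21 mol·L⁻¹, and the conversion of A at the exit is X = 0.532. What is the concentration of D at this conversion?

C_A = C_{A0}(1−X) = 2.906 mol·L⁻¹.
Along a PFR/batch, dC_U/dC_A = −r_U/(r_D+r_U) = −k₂/(k₂+k₁·C_A).
Integrating from C_{A0} to C_A: C_U = (0.831/1.01)·ln[(0.831+1.01·6.21)/(0.831+1.01·2.91)] = 0.8228·ln(7.103/3.766) = 0.5220 mol·L⁻¹.
Then C_D = (C_{A0}−C_A) − C_U = 3.304 − 0.5220 = 2.782 mol·L⁻¹.

2.78 mol·L⁻¹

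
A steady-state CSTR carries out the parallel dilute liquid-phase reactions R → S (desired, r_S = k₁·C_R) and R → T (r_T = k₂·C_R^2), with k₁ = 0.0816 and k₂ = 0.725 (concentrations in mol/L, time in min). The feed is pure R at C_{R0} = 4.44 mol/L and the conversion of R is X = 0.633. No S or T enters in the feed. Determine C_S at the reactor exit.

Exit C_R = C_{R0}(1−X) = 4.44×0.367 = 1.629 mol/L.
In a CSTR the entire volume is at exit conditions, so r_S = 0.0816×1.629 = 0.1330 and r_T = 0.725×1.629^2 = 1.925.
Fraction of consumed R going to S: r_S/(r_S+r_T) = 0.06461.
C_S = 0.06461·C_{R0}·X = 0.06461×4.44×0.633 = 0.182 mol/L.

0.182 mol/L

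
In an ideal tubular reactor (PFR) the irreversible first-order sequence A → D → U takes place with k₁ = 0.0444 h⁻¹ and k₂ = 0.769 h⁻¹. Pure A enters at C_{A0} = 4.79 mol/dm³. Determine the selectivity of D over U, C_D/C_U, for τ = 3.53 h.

0.500

Solving the coupled first-order balances gives C_D(τ) = [k₁/(k₂−k₁)]·C_{A0}·(e^(−k₁τ) − e^(−k₂τ)).
e^(−k₁τ) = e^(−0.0444×3.53) = e^(−0.1567) = 0.8549; e^(−k₂τ) = e^(−2.715) = 0.06623.
C_D = 0.0444×4.79/(0.769−0.0444) × (0.8549−0.06623) = 0.2935×0.7887 = 0.2315 mol/dm³.
C_A = C_{A0}e^(−k₁τ) = 4.095 mol/dm³, so C_U = C_{A0}−C_A−C_D = 0.4634 mol/dm³; C_D/C_U = 0.500.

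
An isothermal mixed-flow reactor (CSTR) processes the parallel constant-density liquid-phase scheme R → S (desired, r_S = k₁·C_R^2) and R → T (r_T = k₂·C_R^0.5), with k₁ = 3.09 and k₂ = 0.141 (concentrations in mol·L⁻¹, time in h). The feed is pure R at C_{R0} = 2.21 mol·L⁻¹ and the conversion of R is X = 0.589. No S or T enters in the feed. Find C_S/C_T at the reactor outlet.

19.0

Exit C_R = C_{R0}(1−X) = 2.21×0.411 = 0.9083 mol·L⁻¹.
In a CSTR the entire volume is at exit conditions, so r_S = 3.09×0.9083^2 = 2.549 and r_T = 0.141×0.9083^0.5 = 0.1344.
Overall selectivity = C_S/C_T = r_Sτ/(r_Tτ) = r_S/r_T = 19.0.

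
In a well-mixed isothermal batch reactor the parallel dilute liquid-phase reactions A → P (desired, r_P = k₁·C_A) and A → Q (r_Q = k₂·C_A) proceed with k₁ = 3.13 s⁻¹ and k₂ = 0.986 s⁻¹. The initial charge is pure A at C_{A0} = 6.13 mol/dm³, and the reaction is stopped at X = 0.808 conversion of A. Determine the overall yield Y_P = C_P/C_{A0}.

0.614

C_A = C_{A0}(1−X) = 1.177 mol/dm³.
Both paths are first order in A, so the instantaneous fraction to P is constant: dC_P/d(−C_A) = k₁/(k₁+k₂) = 0.7604.
C_P = 0.7604·(C_{A0}−C_A) = 0.7604×4.953 = 3.77 mol/dm³.
Y_P = C_P/C_{A0} = 3.767/6.13 = 0.614.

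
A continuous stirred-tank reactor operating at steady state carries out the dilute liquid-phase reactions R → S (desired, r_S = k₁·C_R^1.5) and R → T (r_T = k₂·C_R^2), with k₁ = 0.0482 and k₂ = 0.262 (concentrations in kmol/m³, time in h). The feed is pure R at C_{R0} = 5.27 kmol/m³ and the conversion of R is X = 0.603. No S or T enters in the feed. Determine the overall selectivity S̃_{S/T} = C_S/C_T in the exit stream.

0.127

Exit C_R = C_{R0}(1−X) = 5.27×0.397 = 2.092 kmol/m³.
In a CSTR the entire volume is at exit conditions, so r_S = 0.0482×2.092^1.5 = 0.1459 and r_T = 0.262×2.092^2 = 1.147.
Overall selectivity = C_S/C_T = r_Sτ/(r_Tτ) = r_S/r_T = 0.127.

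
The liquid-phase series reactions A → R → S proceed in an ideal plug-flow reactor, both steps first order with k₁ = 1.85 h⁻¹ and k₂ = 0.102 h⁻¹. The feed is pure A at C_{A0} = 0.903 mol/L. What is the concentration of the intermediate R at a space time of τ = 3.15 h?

0.690 mol/L

Solving the coupled first-order balances gives C_R(τ) = [k₁/(k₂−k₁)]·C_{A0}·(e^(−k₁τ) − e^(−k₂τ)).
e^(−k₁τ) = e^(−1.85×3.15) = e^(−5.827) = 0.002945; e^(−k₂τ) = e^(−0.3213) = 0.7252.
C_R = 1.85×0.903/(0.102−1.85) × (0.002945−0.7252) = (-0.9557)×(-0.7223) = 0.6903 mol/L.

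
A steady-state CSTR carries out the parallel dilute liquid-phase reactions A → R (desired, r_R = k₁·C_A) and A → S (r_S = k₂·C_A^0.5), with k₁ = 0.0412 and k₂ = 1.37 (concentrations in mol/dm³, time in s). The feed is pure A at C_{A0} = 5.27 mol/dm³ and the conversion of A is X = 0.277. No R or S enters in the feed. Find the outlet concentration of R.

Exit C_A = C_{A0}(1−X) = 5.27×0.723 = 3.810 mol/dm³.
Rates in a CSTR are evaluated at the outlet concentration: r_R = 0.0412×3.810 = 0.1570, r_S = 1.37×3.810^0.5 = 2.674.
Fraction of consumed A going to R: r_R/(r_R+r_S) = 0.05545.
C_R = 0.05545·C_{A0}·X = 0.05545×5.27×0.277 = 0.0809 mol/dm³.

0.0809 mol/dm³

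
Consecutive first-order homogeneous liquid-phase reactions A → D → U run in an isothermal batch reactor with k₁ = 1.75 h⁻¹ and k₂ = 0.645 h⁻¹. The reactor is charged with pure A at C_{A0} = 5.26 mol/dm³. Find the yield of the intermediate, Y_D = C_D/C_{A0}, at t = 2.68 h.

Solving the coupled first-order balances gives C_D(t) = [k₁/(k₂−k₁)]·C_{A0}·(e^(−k₁t) − e^(−k₂t)).
e^(−k₁t) = e^(−1.75×2.68) = e^(−4.690) = 0.009187; e^(−k₂t) = e^(−1.729) = 0.1775.
C_D = 1.75×5.26/(0.645−1.75) × (0.009187−0.1775) = (-8.330)×(-0.1683) = 1.402 mol/dm³.
Y_D = C_D/C_{A0} = 1.402/5.26 = 0.267.

0.267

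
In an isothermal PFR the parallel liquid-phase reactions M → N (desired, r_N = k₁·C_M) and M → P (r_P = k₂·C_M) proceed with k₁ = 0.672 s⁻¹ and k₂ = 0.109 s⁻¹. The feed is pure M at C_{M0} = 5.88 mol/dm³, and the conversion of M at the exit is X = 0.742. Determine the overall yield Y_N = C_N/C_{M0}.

C_M = C_{M0}(1−X) = 1.517 mol/dm³.
Both paths are first order in M, so the instantaneous fraction to N is constant: dC_N/d(−C_M) = k₁/(k₁+k₂) = 0.8604.
C_N = 0.8604·(C_{M0}−C_M) = 0.8604×4.363 = 3.75 mol/dm³.
Y_N = C_N/C_{M0} = 3.754/5.88 = 0.638.

0.638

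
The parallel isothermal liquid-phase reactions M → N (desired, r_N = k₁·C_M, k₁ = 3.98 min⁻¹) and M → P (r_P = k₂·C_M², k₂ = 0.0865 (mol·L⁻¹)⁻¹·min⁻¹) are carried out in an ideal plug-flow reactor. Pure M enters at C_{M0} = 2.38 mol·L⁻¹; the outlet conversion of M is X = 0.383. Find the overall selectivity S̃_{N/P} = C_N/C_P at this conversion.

C_M = C_{M0}(1−X) = 1.468 mol·L⁻¹.
Along a PFR/batch, dC_N/dC_M = −r_N/(r_N+r_P) = −k₁/(k₁+k₂·C_M).
Integrating from C_{M0} to C_M: C_N = (3.98/0.0865)·ln[(3.98+0.0865·2.38)/(3.98+0.0865·1.47)] = 46.01·ln(4.186/4.107) = 0.8750 mol·L⁻¹.
C_P = (C_{M0}−C_M)−C_N = 0.03656 mol·L⁻¹; S̃_{N/P} = 0.8750/0.03656 = 23.9.

23.9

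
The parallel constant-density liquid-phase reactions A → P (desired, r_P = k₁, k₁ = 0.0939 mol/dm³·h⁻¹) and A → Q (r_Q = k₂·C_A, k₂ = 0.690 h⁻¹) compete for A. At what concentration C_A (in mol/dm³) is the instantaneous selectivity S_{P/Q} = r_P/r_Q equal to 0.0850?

S_{P/Q} = (k₁/k₂)·C_A⁻¹ ⇒ C_A = (S·k₂/k₁)^(-1).
= (0.0850×0.690/0.0939)^(-1) = (0.6246)^(-1) = 1.60 mol/dm³.

1.60 mol/dm³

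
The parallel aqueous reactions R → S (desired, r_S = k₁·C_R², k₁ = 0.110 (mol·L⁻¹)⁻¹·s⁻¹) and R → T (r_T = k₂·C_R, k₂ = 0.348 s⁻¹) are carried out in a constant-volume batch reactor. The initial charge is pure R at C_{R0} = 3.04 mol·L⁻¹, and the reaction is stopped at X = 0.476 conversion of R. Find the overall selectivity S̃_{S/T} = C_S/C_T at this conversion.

0.722

C_R = C_{R0}(1−X) = 1.593 mol·L⁻¹.
Along a PFR/batch, dC_T/dC_R = −r_T/(r_S+r_T) = −k₂/(k₂+k₁·C_R).
Integrating from C_{R0} to C_R: C_T = (0.348/0.110)·ln[(0.348+0.110·3.04)/(0.348+0.110·1.59)] = 3.164·ln(0.6824/0.5232) = 0.8403 mol·L⁻¹.
Then C_S = (C_{R0}−C_R) − C_T = 1.447 − 0.8403 = 0.6068 mol·L⁻¹.
S̃_{S/T} = C_S/C_T = 0.6068/0.8403 = 0.722.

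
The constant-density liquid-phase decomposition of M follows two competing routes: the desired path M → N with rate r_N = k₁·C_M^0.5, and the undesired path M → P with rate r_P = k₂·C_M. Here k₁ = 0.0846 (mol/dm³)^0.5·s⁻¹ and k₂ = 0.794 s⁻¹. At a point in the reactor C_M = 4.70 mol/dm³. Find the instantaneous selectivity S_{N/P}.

0.0491

S_{N/P} = r_N/r_P = (k₁·C_M^0.5)/(k₂·C_M) = (k₁/k₂)·C_M^-0.5.
= (0.0846×4.700^0.5) / (0.794×4.700) = 0.1834/3.732 = 0.0491.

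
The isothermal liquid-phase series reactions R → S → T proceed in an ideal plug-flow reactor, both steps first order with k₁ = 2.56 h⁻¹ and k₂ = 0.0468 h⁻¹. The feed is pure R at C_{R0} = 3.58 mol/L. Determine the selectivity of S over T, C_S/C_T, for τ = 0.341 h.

Solving the coupled first-order balances gives C_S(τ) = [k₁/(k₂−k₁)]·C_{R0}·(e^(−k₁τ) − e^(−k₂τ)).
e^(−k₁τ) = e^(−2.56×0.341) = e^(−0.8730) = 0.4177; e^(−k₂τ) = e^(−0.01596) = 0.9842.
C_S = 2.56×3.58/(0.0468−2.56) × (0.4177−0.9842) = (-3.647)×(-0.5665) = 2.066 mol/L.
C_R = C_{R0}e^(−k₁τ) = 1.495 mol/L, so C_T = C_{R0}−C_R−C_S = 0.01892 mol/L; C_S/C_T = 109.

109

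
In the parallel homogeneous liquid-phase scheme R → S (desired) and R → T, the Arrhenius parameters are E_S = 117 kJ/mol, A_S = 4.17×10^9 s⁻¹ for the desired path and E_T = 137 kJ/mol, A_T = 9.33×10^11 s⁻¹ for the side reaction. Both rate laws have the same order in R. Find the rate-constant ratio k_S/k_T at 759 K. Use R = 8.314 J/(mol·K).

k_S/k_T = (A_S/A_T)·exp[−(E_S−E_T)/(RT)] = (A_S/A_T)·exp[(E_T−E_S)/(RT)].
(E_T−E_S)/(RT) = (137−117)×10³/(8.314×759) = 20000/6310 = 3.169.
k_S/k_T = (4.17×10^9/9.33×10^11)·exp(3.169) = 0.004469 × 23.79 = 0.106.
Since E_S < E_T, lowering the temperature improves selectivity toward S.

0.106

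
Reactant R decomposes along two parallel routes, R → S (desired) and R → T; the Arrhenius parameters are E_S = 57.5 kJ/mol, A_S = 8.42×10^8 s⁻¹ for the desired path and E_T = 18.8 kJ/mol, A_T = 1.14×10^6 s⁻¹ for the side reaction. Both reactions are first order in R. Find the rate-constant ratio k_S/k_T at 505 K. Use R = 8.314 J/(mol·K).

With equal orders, S_{S/T} = k_S/k_T = (A_S/A_T)·exp[(E_T−E_S)/(RT)].
(E_T−E_S)/(RT) = (18.8−57.5)×10³/(8.314×505) = -38700/4199 = -9.217.
k_S/k_T = (8.42×10^8/1.14×10^6)·exp(-9.217) = 738.6 × 9.929×10^-5 = 0.0733.

0.0733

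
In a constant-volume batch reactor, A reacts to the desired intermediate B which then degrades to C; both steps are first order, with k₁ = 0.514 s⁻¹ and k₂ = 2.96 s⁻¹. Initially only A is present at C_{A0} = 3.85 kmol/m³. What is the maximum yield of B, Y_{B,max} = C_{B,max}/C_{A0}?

For a first-order series the maximum intermediate yield is C_{B,max}/C_{A0} = (k₁/k₂)^[k₂/(k₂−k₁)].
= (0.514/2.96)^(2.96/(2.96−0.514)) = (0.1736)^(1.210) = 0.1202.

0.120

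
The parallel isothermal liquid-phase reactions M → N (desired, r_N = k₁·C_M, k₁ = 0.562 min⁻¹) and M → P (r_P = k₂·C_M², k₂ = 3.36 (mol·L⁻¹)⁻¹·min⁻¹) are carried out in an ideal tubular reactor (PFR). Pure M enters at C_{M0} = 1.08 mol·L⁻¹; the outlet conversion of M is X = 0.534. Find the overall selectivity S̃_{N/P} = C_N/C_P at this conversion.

C_M = C_{M0}(1−X) = 0.5033 mol·L⁻¹.
Along a PFR/batch, dC_N/dC_M = −r_N/(r_N+r_P) = −k₁/(k₁+k₂·C_M).
Integrating from C_{M0} to C_M: C_N = (0.562/3.36)·ln[(0.562+3.36·1.08)/(0.562+3.36·0.503)] = 0.1673·ln(4.191/2.253) = 0.1038 mol·L⁻¹.
C_P = (C_{M0}−C_M)−C_N = 0.4729 mol·L⁻¹; S̃_{N/P} = 0.1038/0.4729 = 0.220.

0.220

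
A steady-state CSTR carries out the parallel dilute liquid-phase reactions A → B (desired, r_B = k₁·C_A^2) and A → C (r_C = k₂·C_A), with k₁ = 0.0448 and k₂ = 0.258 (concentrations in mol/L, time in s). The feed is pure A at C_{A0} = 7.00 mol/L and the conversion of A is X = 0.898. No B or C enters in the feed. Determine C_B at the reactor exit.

0.693 mol/L

Exit C_A = C_{A0}(1−X) = 7.00×0.102 = 0.7140 mol/L.
In a CSTR the entire volume is at exit conditions, so r_B = 0.0448×0.7140^2 = 0.02284 and r_C = 0.258×0.7140 = 0.1842.
Fraction of consumed A going to B: r_B/(r_B+r_C) = 0.1103.
C_B = 0.1103·C_{A0}·X = 0.1103×7.00×0.898 = 0.693 mol/L.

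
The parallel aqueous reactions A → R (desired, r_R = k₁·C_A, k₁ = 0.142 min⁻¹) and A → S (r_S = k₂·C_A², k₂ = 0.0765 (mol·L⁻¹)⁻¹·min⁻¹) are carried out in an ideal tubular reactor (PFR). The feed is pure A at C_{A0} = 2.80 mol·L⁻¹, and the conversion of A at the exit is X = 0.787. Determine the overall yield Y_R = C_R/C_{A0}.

C_A = C_{A0}(1−X) = 0.5964 mol·L⁻¹.
Along a PFR/batch, dC_R/dC_A = −r_R/(r_R+r_S) = −k₁/(k₁+k₂·C_A).
Integrating from C_{A0} to C_A: C_R = (0.142/0.0765)·ln[(0.142+0.0765·2.80)/(0.142+0.0765·0.596)] = 1.856·ln(0.3562/0.1876) = 1.190 mol·L⁻¹.
Y_R = C_R/C_{A0} = 1.190/2.80 = 0.425.

0.425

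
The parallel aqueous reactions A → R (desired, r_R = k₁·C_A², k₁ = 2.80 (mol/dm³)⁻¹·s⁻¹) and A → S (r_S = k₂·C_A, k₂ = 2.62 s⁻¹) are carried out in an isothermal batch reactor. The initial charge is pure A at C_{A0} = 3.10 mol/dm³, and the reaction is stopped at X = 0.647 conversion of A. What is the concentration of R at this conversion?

C_A = C_{A0}(1−X) = 1.094 mol/dm³.
Along a PFR/batch, dC_S/dC_A = −r_S/(r_R+r_S) = −k₂/(k₂+k₁·C_A).
Integrating from C_{A0} to C_A: C_S = (2.62/2.80)·ln[(2.62+2.80·3.10)/(2.62+2.80·1.09)] = 0.9357·ln(11.30/5.684) = 0.6430 mol/dm³.
Then C_R = (C_{A0}−C_A) − C_S = 2.006 − 0.6430 = 1.363 mol/dm³.

1.36 mol/dm³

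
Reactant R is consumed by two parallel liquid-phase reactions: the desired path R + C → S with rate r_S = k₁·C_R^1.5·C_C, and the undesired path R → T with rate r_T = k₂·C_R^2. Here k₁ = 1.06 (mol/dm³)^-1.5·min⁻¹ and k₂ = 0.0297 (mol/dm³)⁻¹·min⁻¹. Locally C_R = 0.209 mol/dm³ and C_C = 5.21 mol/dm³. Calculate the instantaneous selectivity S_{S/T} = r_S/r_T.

407

S_{S/T} = r_S/r_T = (k₁·C_R^1.5·C_C)/(k₂·C_R^2) = (k₁/k₂)·C_R^-0.5·C_C.
= (1.06×0.2090^1.5×5.210) / (0.0297×0.2090^2) = 0.5277/0.001297 = 407.
The undesired path is higher order in R, so low C_R (CSTR or dilute feed) favours S.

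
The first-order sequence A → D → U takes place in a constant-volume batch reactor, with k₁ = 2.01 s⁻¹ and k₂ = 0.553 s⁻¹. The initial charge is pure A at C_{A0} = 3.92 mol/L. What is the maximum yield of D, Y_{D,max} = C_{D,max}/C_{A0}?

At the optimum, C_{D,max}/C_{A0} = (k₁/k₂)^[k₂/(k₂−k₁)].
= (2.01/0.553)^(0.553/(0.553−2.01)) = (3.635)^(-0.3795) = 0.6127.

0.613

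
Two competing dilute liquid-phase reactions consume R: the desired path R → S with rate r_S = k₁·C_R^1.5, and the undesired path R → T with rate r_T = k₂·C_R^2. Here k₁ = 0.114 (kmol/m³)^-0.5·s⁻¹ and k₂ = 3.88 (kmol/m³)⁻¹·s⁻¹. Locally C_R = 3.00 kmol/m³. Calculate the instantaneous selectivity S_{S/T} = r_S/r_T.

S_{S/T} = r_S/r_T = (k₁·C_R^1.5)/(k₂·C_R^2) = (k₁/k₂)·C_R^-0.5.
= (0.114×3.000^1.5) / (3.88×3.000^2) = 0.5924/34.92 = 0.0170.

0.0170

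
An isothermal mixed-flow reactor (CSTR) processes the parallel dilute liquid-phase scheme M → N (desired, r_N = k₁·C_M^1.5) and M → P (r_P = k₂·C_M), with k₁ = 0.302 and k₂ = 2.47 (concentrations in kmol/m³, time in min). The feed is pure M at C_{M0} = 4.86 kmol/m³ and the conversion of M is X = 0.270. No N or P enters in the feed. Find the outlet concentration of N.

Exit C_M = C_{M0}(1−X) = 4.86×0.730 = 3.548 kmol/m³.
Rates in a CSTR are evaluated at the outlet concentration: r_N = 0.302×3.548^1.5 = 2.018, r_P = 2.47×3.548 = 8.763.
Fraction of consumed M going to N: r_N/(r_N+r_P) = 0.1872.
C_N = 0.1872·C_{M0}·X = 0.1872×4.86×0.270 = 0.246 kmol/m³.

0.246 kmol/m³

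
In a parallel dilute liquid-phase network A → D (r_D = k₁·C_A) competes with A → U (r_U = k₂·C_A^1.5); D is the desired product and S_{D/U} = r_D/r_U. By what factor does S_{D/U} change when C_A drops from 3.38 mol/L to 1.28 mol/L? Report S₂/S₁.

S_{D/U} = (k₁/k₂)·C_A^-0.5, so S₂/S₁ = (C_{A,2}/C_{A,1})^-0.5.
= (1.28/3.38)^(-0.5) = (0.3787)^(-0.5) = 1.63.

1.63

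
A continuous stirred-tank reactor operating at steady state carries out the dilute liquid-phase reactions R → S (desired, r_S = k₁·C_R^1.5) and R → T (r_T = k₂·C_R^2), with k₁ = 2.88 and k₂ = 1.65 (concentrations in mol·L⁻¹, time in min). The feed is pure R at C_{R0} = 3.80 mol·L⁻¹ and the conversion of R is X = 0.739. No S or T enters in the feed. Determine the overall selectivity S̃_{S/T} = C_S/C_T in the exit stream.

Exit C_R = C_{R0}(1−X) = 3.80×0.261 = 0.9918 mol·L⁻¹.
Rates in a CSTR are evaluated at the outlet concentration: r_S = 2.88×0.9918^1.5 = 2.845, r_T = 1.65×0.9918^2 = 1.623.
Overall selectivity = C_S/C_T = r_Sτ/(r_Tτ) = r_S/r_T = 1.75.

1.75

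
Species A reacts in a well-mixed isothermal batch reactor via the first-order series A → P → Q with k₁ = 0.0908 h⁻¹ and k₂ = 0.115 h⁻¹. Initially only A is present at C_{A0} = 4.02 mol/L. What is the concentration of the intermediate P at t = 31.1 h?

Solving the coupled first-order balances gives C_P(t) = [k₁/(k₂−k₁)]·C_{A0}·(e^(−k₁t) − e^(−k₂t)).
e^(−k₁t) = e^(−0.0908×31.1) = e^(−2.824) = 0.05938; e^(−k₂t) = e^(−3.577) = 0.02797.
C_P = 0.0908×4.02/(0.115−0.0908) × (0.05938−0.02797) = 15.08×0.03140 = 0.4736 mol/L.

0.474 mol/L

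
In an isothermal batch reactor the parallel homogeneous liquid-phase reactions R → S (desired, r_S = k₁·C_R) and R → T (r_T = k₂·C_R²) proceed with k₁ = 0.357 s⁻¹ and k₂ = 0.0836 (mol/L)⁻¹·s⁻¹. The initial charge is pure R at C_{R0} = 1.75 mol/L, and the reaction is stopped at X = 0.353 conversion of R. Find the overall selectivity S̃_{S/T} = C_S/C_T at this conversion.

2.97

C_R = C_{R0}(1−X) = 1.132 mol/L.
Along a PFR/batch, dC_S/dC_R = −r_S/(r_S+r_T) = −k₁/(k₁+k₂·C_R).
Integrating from C_{R0} to C_R: C_S = (0.357/0.0836)·ln[(0.357+0.0836·1.75)/(0.357+0.0836·1.13)] = 4.270·ln(0.5033/0.4517) = 0.4623 mol/L.
C_T = (C_{R0}−C_R)−C_S = 0.1554 mol/L; S̃_{S/T} = 0.4623/0.1554 = 2.97.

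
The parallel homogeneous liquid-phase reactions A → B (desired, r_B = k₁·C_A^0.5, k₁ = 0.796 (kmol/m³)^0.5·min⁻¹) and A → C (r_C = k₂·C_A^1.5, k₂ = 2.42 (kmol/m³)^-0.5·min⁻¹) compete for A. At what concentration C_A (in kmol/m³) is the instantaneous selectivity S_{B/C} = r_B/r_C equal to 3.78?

S_{B/C} = (k₁/k₂)·C_A⁻¹ ⇒ C_A = (S·k₂/k₁)^(-1).
= (3.78×2.42/0.796)^(-1) = (11.49)^(-1) = 0.0870 kmol/m³.

0.0870 kmol/m³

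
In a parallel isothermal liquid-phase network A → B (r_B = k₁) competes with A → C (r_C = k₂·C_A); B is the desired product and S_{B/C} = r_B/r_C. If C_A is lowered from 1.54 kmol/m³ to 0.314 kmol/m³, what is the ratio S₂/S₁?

S_{B/C} = (k₁/k₂)·C_A⁻¹, so S₂/S₁ = (C_{A,2}/C_{A,1})⁻¹.
= 1.54/0.314 = 4.90.
Selectivity toward B rises as C_A falls — low-concentration operation is favoured.

4.90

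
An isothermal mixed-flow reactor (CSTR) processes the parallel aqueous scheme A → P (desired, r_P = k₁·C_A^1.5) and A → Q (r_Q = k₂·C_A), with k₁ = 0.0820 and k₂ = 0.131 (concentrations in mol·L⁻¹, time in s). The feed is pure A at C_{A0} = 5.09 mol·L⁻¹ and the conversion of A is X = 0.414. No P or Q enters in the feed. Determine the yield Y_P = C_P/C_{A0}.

Exit C_A = C_{A0}(1−X) = 5.09×0.586 = 2.983 mol·L⁻¹.
In a CSTR the entire volume is at exit conditions, so r_P = 0.0820×2.983^1.5 = 0.4224 and r_Q = 0.131×2.983 = 0.3907.
Fraction of consumed A going to P: r_P/(r_P+r_Q) = 0.5195.
C_P = 0.5195·C_{A0}·X = 0.5195×5.09×0.414 = 1.09 mol·L⁻¹; Y_P = C_P/C_{A0} = 0.215.

0.215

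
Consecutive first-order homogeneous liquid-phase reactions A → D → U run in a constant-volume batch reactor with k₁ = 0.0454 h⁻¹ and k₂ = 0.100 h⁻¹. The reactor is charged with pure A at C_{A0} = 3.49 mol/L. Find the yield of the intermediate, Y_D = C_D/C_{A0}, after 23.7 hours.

0.206

For first-order series with pure A initially, C_D(t) = k₁C_{A0}/(k₂−k₁)·(e^(−k₁t) − e^(−k₂t)).
e^(−k₁t) = e^(−0.0454×23.7) = e^(−1.076) = 0.3410; e^(−k₂t) = e^(−2.370) = 0.09348.
C_D = 0.0454×3.49/(0.100−0.0454) × (0.3410−0.09348) = 2.902×0.2475 = 0.7182 mol/L.
Y_D = C_D/C_{A0} = 0.7182/3.49 = 0.206.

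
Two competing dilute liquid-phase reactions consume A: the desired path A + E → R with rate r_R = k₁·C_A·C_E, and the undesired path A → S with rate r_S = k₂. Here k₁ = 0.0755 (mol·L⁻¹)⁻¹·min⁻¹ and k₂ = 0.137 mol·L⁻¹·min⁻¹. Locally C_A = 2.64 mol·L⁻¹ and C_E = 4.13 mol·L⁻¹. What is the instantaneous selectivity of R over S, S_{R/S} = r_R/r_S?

6.01

S_{R/S} = r_R/r_S = (k₁·C_A·C_E)/(k₂) = (k₁/k₂)·C_A·C_E.
= (0.0755×2.640×4.130) / (0.137) = 0.8232/0.1370 = 6.01.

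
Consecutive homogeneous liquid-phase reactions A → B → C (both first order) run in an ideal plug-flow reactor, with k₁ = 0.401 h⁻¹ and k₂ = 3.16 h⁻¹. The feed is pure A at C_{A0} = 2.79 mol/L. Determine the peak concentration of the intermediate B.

At the optimum, C_{B,max}/C_{A0} = (k₁/k₂)^[k₂/(k₂−k₁)].
= (0.401/3.16)^(3.16/(3.16−0.401)) = (0.1269)^(1.145) = 0.09401.
C_{B,max} = 0.09401×2.79 = 0.262 mol/L.

0.262 mol/L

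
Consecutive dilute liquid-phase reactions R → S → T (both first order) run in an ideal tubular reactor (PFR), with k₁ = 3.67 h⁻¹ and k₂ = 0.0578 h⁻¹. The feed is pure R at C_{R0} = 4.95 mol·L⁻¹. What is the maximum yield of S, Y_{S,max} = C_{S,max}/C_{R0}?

0.936

Evaluating C_S at τ_opt = ln(k₂/k₁)/(k₂−k₁) gives C_{S,max}/C_{R0} = (k₁/k₂)^[k₂/(k₂−k₁)].
= (3.67/0.0578)^(0.0578/(0.0578−3.67)) = (63.49)^(-0.01600) = 0.9357.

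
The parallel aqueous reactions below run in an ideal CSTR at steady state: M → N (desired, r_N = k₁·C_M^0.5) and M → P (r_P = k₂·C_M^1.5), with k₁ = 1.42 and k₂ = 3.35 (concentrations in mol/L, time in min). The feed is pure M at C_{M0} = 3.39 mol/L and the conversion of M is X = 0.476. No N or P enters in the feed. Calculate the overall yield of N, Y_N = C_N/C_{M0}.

Exit C_M = C_{M0}(1−X) = 3.39×0.524 = 1.776 mol/L.
In a CSTR the entire volume is at exit conditions, so r_N = 1.42×1.776^0.5 = 1.893 and r_P = 3.35×1.776^1.5 = 7.931.
Fraction of consumed M going to N: r_N/(r_N+r_P) = 0.1927.
C_N = 0.1927·C_{M0}·X = 0.1927×3.39×0.476 = 0.311 mol/L; Y_N = C_N/C_{M0} = 0.0917.

0.0917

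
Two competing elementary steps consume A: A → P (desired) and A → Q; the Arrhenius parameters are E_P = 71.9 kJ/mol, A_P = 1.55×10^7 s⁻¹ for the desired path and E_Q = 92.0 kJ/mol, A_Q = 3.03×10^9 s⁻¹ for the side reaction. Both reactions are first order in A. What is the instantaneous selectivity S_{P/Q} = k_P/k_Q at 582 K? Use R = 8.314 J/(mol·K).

Since both paths have the same order in A, the concentration cancels and S_{P/Q} = k_P/k_Q = (A_P/A_Q)·exp[(E_Q−E_P)/(RT)].
(E_Q−E_P)/(RT) = (92.0−71.9)×10³/(8.314×582) = 20100/4839 = 4.154.
k_P/k_Q = (1.55×10^7/3.03×10^9)·exp(4.154) = 0.005116 × 63.69 = 0.326.
Since E_P < E_Q, lowering the temperature improves selectivity toward P.

0.326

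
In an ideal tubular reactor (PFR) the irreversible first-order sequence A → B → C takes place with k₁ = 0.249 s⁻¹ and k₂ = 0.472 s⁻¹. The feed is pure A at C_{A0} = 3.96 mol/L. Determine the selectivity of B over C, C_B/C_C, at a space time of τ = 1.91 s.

For first-order series with pure A initially, C_B(τ) = k₁C_{A0}/(k₂−k₁)·(e^(−k₁τ) − e^(−k₂τ)).
e^(−k₁τ) = e^(−0.249×1.91) = e^(−0.4756) = 0.6215; e^(−k₂τ) = e^(−0.9015) = 0.4060.
C_B = 0.249×3.96/(0.472−0.249) × (0.6215−0.4060) = 4.422×0.2156 = 0.9532 mol/L.
C_A = C_{A0}e^(−k₁τ) = 2.461 mol/L, so C_C = C_{A0}−C_A−C_B = 0.5456 mol/L; C_B/C_C = 1.75.

1.75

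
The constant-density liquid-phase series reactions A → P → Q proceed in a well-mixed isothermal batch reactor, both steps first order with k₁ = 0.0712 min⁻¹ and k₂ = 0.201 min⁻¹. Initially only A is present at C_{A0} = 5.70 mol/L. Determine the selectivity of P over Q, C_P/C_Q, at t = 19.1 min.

0.210

The intermediate concentration in a first-order A→B→C sequence is C_P = k₁C_{A0}(e^(−k₁t) − e^(−k₂t))/(k₂−k₁).
e^(−k₁t) = e^(−0.0712×19.1) = e^(−1.360) = 0.2567; e^(−k₂t) = e^(−3.839) = 0.02151.
C_P = 0.0712×5.70/(0.201−0.0712) × (0.2567−0.02151) = 3.127×0.2352 = 0.7353 mol/L.
C_A = C_{A0}e^(−k₁t) = 1.463 mol/L, so C_Q = C_{A0}−C_A−C_P = 3.502 mol/L; C_P/C_Q = 0.210.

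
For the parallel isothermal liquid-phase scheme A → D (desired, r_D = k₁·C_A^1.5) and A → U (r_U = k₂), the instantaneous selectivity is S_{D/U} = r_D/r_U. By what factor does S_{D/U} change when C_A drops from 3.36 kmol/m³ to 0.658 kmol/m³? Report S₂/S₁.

S_{D/U} = (k₁/k₂)·C_A^1.5, so S₂/S₁ = (C_{A,2}/C_{A,1})^1.5.
= (0.658/3.36)^1.5 = (0.1958)^1.5 = 0.0867.
Selectivity toward D falls as C_A falls — high-concentration operation is favoured.

0.0867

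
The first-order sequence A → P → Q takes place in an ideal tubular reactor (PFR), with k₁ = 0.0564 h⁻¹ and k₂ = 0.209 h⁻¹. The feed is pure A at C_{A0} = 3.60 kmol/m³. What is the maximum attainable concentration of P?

For a first-order series the maximum intermediate yield is C_{P,max}/C_{A0} = (k₁/k₂)^[k₂/(k₂−k₁)].
= (0.0564/0.209)^(0.209/(0.209−0.0564)) = (0.2699)^(1.370) = 0.1663.
C_{P,max} = 0.1663×3.60 = 0.599 kmol/m³.

0.599 kmol/m³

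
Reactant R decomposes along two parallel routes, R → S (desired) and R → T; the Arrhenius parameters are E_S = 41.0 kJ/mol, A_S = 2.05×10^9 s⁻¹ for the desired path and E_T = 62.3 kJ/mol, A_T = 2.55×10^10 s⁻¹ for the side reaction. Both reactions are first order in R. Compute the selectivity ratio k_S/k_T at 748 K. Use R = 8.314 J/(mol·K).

2.47

With equal orders, S_{S/T} = k_S/k_T = (A_S/A_T)·exp[(E_T−E_S)/(RT)].
(E_T−E_S)/(RT) = (62.3−41.0)×10³/(8.314×748) = 21300/6219 = 3.425.
k_S/k_T = (2.05×10^9/2.55×10^10)·exp(3.425) = 0.08039 × 30.72 = 2.47.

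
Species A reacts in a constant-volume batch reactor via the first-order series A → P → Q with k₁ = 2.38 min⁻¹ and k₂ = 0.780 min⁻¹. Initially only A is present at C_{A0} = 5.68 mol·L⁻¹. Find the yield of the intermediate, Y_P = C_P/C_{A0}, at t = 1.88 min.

Solving the coupled first-order balances gives C_P(t) = [k₁/(k₂−k₁)]·C_{A0}·(e^(−k₁t) − e^(−k₂t)).
e^(−k₁t) = e^(−2.38×1.88) = e^(−4.474) = 0.01140; e^(−k₂t) = e^(−1.466) = 0.2308.
C_P = 2.38×5.68/(0.780−2.38) × (0.01140−0.2308) = (-8.449)×(-0.2194) = 1.853 mol·L⁻¹.
Y_P = C_P/C_{A0} = 1.853/5.68 = 0.326.

0.326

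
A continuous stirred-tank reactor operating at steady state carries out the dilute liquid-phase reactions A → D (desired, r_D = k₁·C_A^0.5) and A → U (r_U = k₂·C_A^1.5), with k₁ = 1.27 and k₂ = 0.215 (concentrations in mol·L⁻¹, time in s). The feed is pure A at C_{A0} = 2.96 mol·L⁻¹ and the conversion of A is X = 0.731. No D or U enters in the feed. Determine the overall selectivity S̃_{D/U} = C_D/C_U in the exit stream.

Exit C_A = C_{A0}(1−X) = 2.96×0.269 = 0.7962 mol·L⁻¹.
In a CSTR the entire volume is at exit conditions, so r_D = 1.27×0.7962^0.5 = 1.133 and r_U = 0.215×0.7962^1.5 = 0.1528.
Overall selectivity = C_D/C_U = r_Dτ/(r_Uτ) = r_D/r_U = 7.42.

7.42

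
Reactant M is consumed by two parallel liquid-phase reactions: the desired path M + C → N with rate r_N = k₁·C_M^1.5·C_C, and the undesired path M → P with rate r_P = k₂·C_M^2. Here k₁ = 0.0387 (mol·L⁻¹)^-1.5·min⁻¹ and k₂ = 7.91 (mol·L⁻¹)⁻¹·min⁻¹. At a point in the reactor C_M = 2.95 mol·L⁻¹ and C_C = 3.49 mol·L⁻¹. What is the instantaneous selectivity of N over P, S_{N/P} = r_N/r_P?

0.00994

S_{N/P} = r_N/r_P = (k₁·C_M^1.5·C_C)/(k₂·C_M^2) = (k₁/k₂)·C_M^-0.5·C_C.
= (0.0387×2.950^1.5×3.490) / (7.91×2.950^2) = 0.6843/68.84 = 0.00994.
The undesired path is higher order in M, so low C_M (CSTR or dilute feed) favours N.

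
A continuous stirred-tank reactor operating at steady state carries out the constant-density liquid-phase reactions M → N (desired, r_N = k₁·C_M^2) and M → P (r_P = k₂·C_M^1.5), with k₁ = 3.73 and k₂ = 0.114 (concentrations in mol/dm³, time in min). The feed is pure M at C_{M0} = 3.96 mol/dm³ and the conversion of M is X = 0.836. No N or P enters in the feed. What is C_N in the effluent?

Exit C_M = C_{M0}(1−X) = 3.96×0.164 = 0.6494 mol/dm³.
A CSTR operates uniformly at the exit composition, giving r_N = 1.573 and r_P = 0.05966 (each k·C_M^n at C_M = 0.6494).
Fraction of consumed M going to N: r_N/(r_N+r_P) = 0.9635.
C_N = 0.9635·C_{M0}·X = 0.9635×3.96×0.836 = 3.19 mol/dm³.

3.19 mol/dm³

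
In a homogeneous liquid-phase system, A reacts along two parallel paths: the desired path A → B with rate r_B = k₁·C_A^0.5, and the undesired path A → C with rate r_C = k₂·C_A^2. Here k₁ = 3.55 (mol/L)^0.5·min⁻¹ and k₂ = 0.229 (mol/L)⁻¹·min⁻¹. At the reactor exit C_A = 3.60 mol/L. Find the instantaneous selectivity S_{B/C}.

2.27

S_{B/C} = r_B/r_C = (k₁·C_A^0.5)/(k₂·C_A^2) = (k₁/k₂)·C_A^-1.5.
= (3.55×3.600^0.5) / (0.229×3.600^2) = 6.736/2.968 = 2.27.
The undesired path is higher order in A, so low C_A (CSTR or dilute feed) favours B.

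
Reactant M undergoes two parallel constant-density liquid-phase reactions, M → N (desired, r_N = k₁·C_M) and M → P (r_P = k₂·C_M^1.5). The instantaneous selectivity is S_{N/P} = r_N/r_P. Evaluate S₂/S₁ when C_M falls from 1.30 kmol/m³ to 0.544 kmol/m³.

S_{N/P} = (k₁/k₂)·C_M^-0.5, so S₂/S₁ = (C_{M,2}/C_{M,1})^-0.5.
= (0.544/1.30)^(-0.5) = (0.4185)^(-0.5) = 1.55.
Selectivity toward N rises as C_M falls — low-concentration operation is favoured.

1.55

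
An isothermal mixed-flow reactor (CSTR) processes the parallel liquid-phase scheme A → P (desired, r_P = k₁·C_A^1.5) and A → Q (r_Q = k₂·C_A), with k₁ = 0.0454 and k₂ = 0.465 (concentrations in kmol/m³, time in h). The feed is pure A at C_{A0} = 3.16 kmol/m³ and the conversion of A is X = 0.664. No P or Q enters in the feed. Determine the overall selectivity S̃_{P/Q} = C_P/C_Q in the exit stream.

Exit C_A = C_{A0}(1−X) = 3.16×0.336 = 1.062 kmol/m³.
Rates in a CSTR are evaluated at the outlet concentration: r_P = 0.0454×1.062^1.5 = 0.04967, r_Q = 0.465×1.062 = 0.4937.
Overall selectivity = C_P/C_Q = r_Pτ/(r_Qτ) = r_P/r_Q = 0.101.

0.101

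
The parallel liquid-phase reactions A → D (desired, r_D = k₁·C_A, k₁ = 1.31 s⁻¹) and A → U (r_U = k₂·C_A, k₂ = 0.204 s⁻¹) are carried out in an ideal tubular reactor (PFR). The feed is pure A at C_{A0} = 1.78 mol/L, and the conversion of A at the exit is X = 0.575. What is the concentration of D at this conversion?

C_A = C_{A0}(1−X) = 0.7565 mol/L.
Both paths are first order in A, so the instantaneous fraction to D is constant: dC_D/d(−C_A) = k₁/(k₁+k₂) = 0.8653.
C_D = 0.8653·(C_{A0}−C_A) = 0.8653×1.023 = 0.886 mol/L.

0.886 mol/L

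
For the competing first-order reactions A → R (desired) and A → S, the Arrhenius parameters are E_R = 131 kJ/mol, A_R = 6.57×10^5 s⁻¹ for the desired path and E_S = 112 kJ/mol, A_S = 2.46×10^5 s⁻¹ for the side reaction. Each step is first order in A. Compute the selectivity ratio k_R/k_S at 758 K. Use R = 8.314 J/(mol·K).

k_R/k_S = (A_R/A_S)·exp[−(E_R−E_S)/(RT)] = (A_R/A_S)·exp[(E_S−E_R)/(RT)].
(E_S−E_R)/(RT) = (112−131)×10³/(8.314×758) = -19000/6302 = -3.015.
k_R/k_S = (6.57×10^5/2.46×10^5)·exp(-3.015) = 2.671 × 0.04905 = 0.131.
Since E_R > E_S, raising the temperature improves selectivity toward R.

0.131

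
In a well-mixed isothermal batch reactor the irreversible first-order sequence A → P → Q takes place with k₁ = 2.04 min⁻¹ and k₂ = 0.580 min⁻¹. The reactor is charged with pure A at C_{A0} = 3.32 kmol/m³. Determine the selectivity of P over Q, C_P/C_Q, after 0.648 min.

Solving the coupled first-order balances gives C_P(t) = [k₁/(k₂−k₁)]·C_{A0}·(e^(−k₁t) − e^(−k₂t)).
e^(−k₁t) = e^(−2.04×0.648) = e^(−1.322) = 0.2666; e^(−k₂t) = e^(−0.3758) = 0.6867.
C_P = 2.04×3.32/(0.580−2.04) × (0.2666−0.6867) = (-4.639)×(-0.4201) = 1.949 kmol/m³.
C_A = C_{A0}e^(−k₁t) = 0.8852 kmol/m³, so C_Q = C_{A0}−C_A−C_P = 0.4861 kmol/m³; C_P/C_Q = 4.01.

4.01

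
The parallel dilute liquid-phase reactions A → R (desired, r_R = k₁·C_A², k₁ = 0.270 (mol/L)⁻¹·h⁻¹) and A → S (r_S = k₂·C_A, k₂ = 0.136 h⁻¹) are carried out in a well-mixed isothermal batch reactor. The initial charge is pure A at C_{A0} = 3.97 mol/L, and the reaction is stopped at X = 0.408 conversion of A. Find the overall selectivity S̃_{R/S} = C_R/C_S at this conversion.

C_A = C_{A0}(1−X) = 2.350 mol/L.
Along a PFR/batch, dC_S/dC_A = −r_S/(r_R+r_S) = −k₂/(k₂+k₁·C_A).
Integrating from C_{A0} to C_A: C_S = (0.136/0.270)·ln[(0.136+0.270·3.97)/(0.136+0.270·2.35)] = 0.5037·ln(1.208/0.7706) = 0.2264 mol/L.
Then C_R = (C_{A0}−C_A) − C_S = 1.620 − 0.2264 = 1.393 mol/L.
S̃_{R/S} = C_R/C_S = 1.393/0.2264 = 6.15.

6.15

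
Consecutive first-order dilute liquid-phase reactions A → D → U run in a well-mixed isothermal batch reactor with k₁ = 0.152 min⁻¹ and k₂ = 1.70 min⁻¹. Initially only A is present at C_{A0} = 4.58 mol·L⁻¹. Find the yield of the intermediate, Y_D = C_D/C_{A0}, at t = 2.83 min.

0.0631

For first-order series with pure A initially, C_D(t) = k₁C_{A0}/(k₂−k₁)·(e^(−k₁t) − e^(−k₂t)).
e^(−k₁t) = e^(−0.152×2.83) = e^(−0.4302) = 0.6504; e^(−k₂t) = e^(−4.811) = 0.008140.
C_D = 0.152×4.58/(1.70−0.152) × (0.6504−0.008140) = 0.4497×0.6423 = 0.2888 mol·L⁻¹.
Y_D = C_D/C_{A0} = 0.2888/4.58 = 0.0631.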